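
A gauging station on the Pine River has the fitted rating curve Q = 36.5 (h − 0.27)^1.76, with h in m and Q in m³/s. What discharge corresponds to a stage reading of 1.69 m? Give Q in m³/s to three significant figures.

67.7 m³/s

Q = 36.5 × (1.69 − 0.27)^1.76 = 36.5 × 1.42^1.76 = 67.66 m³/s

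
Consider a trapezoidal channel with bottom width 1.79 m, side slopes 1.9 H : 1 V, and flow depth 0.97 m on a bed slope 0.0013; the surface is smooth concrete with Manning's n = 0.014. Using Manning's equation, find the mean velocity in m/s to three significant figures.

A = (b + z·y)·y = (1.79 + 1.9×0.97)×0.97 = 3.524 m²
P = b + 2y√(1+z²) = 1.79 + 2×0.97×√(1+1.9²) = 5.955 m
R = A/P = 3.524/5.955 = 0.5917 m
Q = (1/n)·A·R^(2/3)·S^(1/2) = (1/0.014) × 3.524 × 0.5917^(2/3) × 0.0013^(1/2) = 6.397 m³/s
V = Q/A = 6.397/3.524 = 1.815 m/s

1.82 m/s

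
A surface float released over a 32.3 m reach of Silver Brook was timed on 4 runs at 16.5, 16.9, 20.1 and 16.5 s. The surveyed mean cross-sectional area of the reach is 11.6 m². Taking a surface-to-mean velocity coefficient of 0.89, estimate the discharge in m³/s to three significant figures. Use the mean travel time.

t̄ = (16.5 + 16.9 + 20.1 + 16.5) / 4 = 17.5 s
v_surface = L / t̄ = 32.3 / 17.5 = 1.846 m/s
v_mean = 0.89 × 1.846 = 1.643 m/s
Q = A × v_mean = 11.6 × 1.643 = 19.06 m³/s

19.1 m³/s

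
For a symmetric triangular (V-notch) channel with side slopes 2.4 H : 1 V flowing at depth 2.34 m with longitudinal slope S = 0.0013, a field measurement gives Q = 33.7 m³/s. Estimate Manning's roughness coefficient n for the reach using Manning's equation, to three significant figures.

0.0148

A = z·y² = 2.4×2.34² = 13.14 m²
P = 2y√(1+z²) = 2×2.34×√(1+2.4²) = 12.17 m
R = A/P = 13.14/12.17 = 1.080 m
n = (1/Q)·A·R^(2/3)·S^(1/2) = (1/33.7) × 13.14 × 1.053 × 0.03606 = 0.01480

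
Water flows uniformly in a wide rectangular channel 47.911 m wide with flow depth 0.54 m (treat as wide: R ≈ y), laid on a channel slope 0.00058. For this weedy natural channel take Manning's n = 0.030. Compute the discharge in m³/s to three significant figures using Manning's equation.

13.8 m³/s

A = b·y = 47.911 × 0.54 = 25.87 m²
Wide channel: R ≈ y = 0.54 m
Q = (1/n)·A·R^(2/3)·S^(1/2) = (1/0.030) × 25.87 × 0.5400^(2/3) × 0.00058^(1/2) = 13.77 m³/s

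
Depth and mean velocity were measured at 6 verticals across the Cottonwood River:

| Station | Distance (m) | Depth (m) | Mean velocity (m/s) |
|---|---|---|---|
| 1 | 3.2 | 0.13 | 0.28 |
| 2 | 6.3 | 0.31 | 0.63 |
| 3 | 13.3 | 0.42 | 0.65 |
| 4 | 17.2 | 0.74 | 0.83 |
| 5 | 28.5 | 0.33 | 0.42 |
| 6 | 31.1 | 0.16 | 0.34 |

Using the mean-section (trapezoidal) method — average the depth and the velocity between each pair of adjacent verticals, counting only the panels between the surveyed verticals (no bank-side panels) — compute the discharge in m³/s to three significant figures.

7.64 m³/s

Panel 1-2: Δb = 3.1 m, d̄ = (0.13+0.31)/2 = 0.22, v̄ = (0.28+0.63)/2 = 0.455 → q = 3.1×0.22×0.455 = 0.3103 m³/s
Panel 2-3: Δb = 7 m, d̄ = (0.31+0.42)/2 = 0.365, v̄ = (0.63+0.65)/2 = 0.64 → q = 7×0.365×0.64 = 1.635 m³/s
Panel 3-4: Δb = 3.9 m, d̄ = (0.42+0.74)/2 = 0.58, v̄ = (0.65+0.83)/2 = 0.74 → q = 3.9×0.58×0.74 = 1.674 m³/s
Panel 4-5: Δb = 11.3 m, d̄ = (0.74+0.33)/2 = 0.535, v̄ = (0.83+0.42)/2 = 0.625 → q = 11.3×0.535×0.625 = 3.778 m³/s
Panel 5-6: Δb = 2.6 m, d̄ = (0.33+0.16)/2 = 0.245, v̄ = (0.42+0.34)/2 = 0.38 → q = 2.6×0.245×0.38 = 0.2421 m³/s
Q = Σ q = 7.640 m³/s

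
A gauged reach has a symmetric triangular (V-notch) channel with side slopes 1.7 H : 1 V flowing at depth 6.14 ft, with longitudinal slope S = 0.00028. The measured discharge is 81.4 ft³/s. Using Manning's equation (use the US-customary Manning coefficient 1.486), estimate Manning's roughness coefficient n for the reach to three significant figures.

0.0375

A = z·y² = 1.7×6.14² = 64.09 ft²
P = 2y√(1+z²) = 2×6.14×√(1+1.7²) = 24.22 ft
R = A/P = 64.09/24.22 = 2.646 ft
n = (1.486/Q)·A·R^(2/3)·S^(1/2) = (1.486/81.4) × 64.09 × 1.913 × 0.01673 = 0.03745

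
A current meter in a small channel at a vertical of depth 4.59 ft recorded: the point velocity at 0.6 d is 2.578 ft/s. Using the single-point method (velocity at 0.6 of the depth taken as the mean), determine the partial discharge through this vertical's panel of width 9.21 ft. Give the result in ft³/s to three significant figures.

109 ft³/s

v̄ = v₀.₆ = 2.578 ft/s
q = v̄ × d × w = 2.578 × 4.59 × 9.21 = 109.0 ft³/s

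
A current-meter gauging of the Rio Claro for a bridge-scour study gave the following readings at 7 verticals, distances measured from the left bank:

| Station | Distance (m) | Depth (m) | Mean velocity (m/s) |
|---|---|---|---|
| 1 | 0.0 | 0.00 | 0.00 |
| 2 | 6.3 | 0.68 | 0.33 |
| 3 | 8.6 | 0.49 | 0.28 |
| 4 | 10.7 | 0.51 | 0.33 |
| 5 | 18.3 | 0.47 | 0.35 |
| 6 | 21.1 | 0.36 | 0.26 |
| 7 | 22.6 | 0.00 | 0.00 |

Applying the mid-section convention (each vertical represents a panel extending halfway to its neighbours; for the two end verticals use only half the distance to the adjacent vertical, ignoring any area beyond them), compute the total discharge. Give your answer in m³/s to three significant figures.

3.14 m³/s

w_2 = (8.6 − 0.0)/2 = 4.3 m; q_2 = 0.33 × 0.68 × 4.3 = 0.9649 m³/s
w_3 = (10.7 − 6.3)/2 = 2.2 m; q_3 = 0.28 × 0.49 × 2.2 = 0.3018 m³/s
w_4 = (18.3 − 8.6)/2 = 4.85 m; q_4 = 0.33 × 0.51 × 4.85 = 0.8163 m³/s
w_5 = (21.1 − 10.7)/2 = 5.2 m; q_5 = 0.35 × 0.47 × 5.2 = 0.8554 m³/s
w_6 = (22.6 − 18.3)/2 = 2.15 m; q_6 = 0.26 × 0.36 × 2.15 = 0.2012 m³/s
Stations 1, 7 contribute zero (depth or velocity is 0).
Q = Σ qᵢ = 3.140 m³/s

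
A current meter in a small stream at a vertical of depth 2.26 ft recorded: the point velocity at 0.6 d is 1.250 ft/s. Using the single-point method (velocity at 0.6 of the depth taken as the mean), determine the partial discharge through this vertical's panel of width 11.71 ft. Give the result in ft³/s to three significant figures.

v̄ = v₀.₆ = 1.250 ft/s
q = v̄ × d × w = 1.250 × 2.26 × 11.71 = 33.08 ft³/s

33.1 ft³/s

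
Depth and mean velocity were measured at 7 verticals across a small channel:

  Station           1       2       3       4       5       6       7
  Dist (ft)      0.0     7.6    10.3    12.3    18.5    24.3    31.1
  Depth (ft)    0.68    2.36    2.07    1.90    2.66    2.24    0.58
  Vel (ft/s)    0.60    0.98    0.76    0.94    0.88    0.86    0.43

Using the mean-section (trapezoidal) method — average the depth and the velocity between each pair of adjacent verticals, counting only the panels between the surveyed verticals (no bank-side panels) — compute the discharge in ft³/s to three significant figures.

49.1 ft³/s

Panel 1-2: Δb = 7.6 ft, d̄ = (0.68+2.36)/2 = 1.52, v̄ = (0.60+0.98)/2 = 0.79 → q = 7.6×1.52×0.79 = 9.126 ft³/s
Panel 2-3: Δb = 2.7 ft, d̄ = (2.36+2.07)/2 = 2.215, v̄ = (0.98+0.76)/2 = 0.87 → q = 2.7×2.215×0.87 = 5.203 ft³/s
Panel 3-4: Δb = 2 ft, d̄ = (2.07+1.90)/2 = 1.985, v̄ = (0.76+0.94)/2 = 0.85 → q = 2×1.985×0.85 = 3.375 ft³/s
Panel 4-5: Δb = 6.2 ft, d̄ = (1.90+2.66)/2 = 2.28, v̄ = (0.94+0.88)/2 = 0.91 → q = 6.2×2.28×0.91 = 12.86 ft³/s
Panel 5-6: Δb = 5.8 ft, d̄ = (2.66+2.24)/2 = 2.45, v̄ = (0.88+0.86)/2 = 0.87 → q = 5.8×2.45×0.87 = 12.36 ft³/s
Panel 6-7: Δb = 6.8 ft, d̄ = (2.24+0.58)/2 = 1.41, v̄ = (0.86+0.43)/2 = 0.645 → q = 6.8×1.41×0.645 = 6.184 ft³/s
Q = Σ q = 49.11 ft³/s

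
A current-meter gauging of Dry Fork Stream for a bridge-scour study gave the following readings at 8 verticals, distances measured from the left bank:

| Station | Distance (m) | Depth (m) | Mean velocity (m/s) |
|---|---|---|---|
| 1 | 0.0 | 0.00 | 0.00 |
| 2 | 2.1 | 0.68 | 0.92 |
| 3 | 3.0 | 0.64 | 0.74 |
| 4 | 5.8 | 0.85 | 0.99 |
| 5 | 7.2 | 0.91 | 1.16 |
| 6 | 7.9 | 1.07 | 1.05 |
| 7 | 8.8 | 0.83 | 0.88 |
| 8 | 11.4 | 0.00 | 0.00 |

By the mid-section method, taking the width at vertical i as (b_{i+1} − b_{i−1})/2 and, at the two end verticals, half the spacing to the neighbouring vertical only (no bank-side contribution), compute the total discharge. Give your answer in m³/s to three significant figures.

w_2 = (3.0 − 0.0)/2 = 1.5 m; q_2 = 0.92 × 0.68 × 1.5 = 0.9384 m³/s
w_3 = (5.8 − 2.1)/2 = 1.85 m; q_3 = 0.74 × 0.64 × 1.85 = 0.8762 m³/s
w_4 = (7.2 − 3.0)/2 = 2.1 m; q_4 = 0.99 × 0.85 × 2.1 = 1.767 m³/s
w_5 = (7.9 − 5.8)/2 = 1.05 m; q_5 = 1.16 × 0.91 × 1.05 = 1.108 m³/s
w_6 = (8.8 − 7.2)/2 = 0.8 m; q_6 = 1.05 × 1.07 × 0.8 = 0.8988 m³/s
w_7 = (11.4 − 7.9)/2 = 1.75 m; q_7 = 0.88 × 0.83 × 1.75 = 1.278 m³/s
Stations 1, 8 contribute zero (depth or velocity is 0).
Q = Σ qᵢ = 6.867 m³/s

6.87 m³/s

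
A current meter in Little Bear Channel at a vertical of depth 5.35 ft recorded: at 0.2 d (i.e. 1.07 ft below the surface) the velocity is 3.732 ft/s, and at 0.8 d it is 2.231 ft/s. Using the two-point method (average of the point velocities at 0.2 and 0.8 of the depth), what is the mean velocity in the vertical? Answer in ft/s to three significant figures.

v̄ = (3.732 + 2.231) / 2 = 2.982 ft/s

2.98 ft/s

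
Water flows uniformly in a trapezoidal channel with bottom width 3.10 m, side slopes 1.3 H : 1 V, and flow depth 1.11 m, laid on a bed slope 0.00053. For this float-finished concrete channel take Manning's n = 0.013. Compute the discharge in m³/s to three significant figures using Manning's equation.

7.36 m³/s

A = (b + z·y)·y = (3.10 + 1.3×1.11)×1.11 = 5.043 m²
P = b + 2y√(1+z²) = 3.10 + 2×1.11×√(1+1.3²) = 6.741 m
R = A/P = 5.043/6.741 = 0.7481 m
Q = (1/n)·A·R^(2/3)·S^(1/2) = (1/0.013) × 5.043 × 0.7481^(2/3) × 0.00053^(1/2) = 7.359 m³/s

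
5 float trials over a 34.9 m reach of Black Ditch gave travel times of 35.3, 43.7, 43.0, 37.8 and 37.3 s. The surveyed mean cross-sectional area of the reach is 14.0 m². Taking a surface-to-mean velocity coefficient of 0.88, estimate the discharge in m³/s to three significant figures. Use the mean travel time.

10.9 m³/s

t̄ = (35.3 + 43.7 + 43.0 + 37.8 + 37.3) / 5 = 39.42 s
v_surface = L / t̄ = 34.9 / 39.42 = 0.8853 m/s
v_mean = 0.88 × 0.8853 = 0.7791 m/s
Q = A × v_mean = 14.0 × 0.7791 = 10.91 m³/s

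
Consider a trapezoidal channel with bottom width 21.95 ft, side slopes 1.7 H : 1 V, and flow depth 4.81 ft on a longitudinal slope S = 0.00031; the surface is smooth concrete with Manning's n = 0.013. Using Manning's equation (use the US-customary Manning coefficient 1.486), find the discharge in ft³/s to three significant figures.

A = (b + z·y)·y = (21.95 + 1.7×4.81)×4.81 = 144.9 ft²
P = b + 2y√(1+z²) = 21.95 + 2×4.81×√(1+1.7²) = 40.92 ft
R = A/P = 144.9/40.92 = 3.541 ft
Q = (1.486/n)·A·R^(2/3)·S^(1/2) = (1.486/0.013) × 144.9 × 3.541^(2/3) × 0.00031^(1/2) = 677.6 ft³/s

678 ft³/s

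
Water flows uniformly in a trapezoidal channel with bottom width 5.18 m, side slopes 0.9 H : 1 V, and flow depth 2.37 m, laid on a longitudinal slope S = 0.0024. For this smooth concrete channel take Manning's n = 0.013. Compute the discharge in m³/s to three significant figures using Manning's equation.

85.6 m³/s

A = (b + z·y)·y = (5.18 + 0.9×2.37)×2.37 = 17.33 m²
P = b + 2y√(1+z²) = 5.18 + 2×2.37×√(1+0.9²) = 11.56 m
R = A/P = 17.33/11.56 = 1.500 m
Q = (1/n)·A·R^(2/3)·S^(1/2) = (1/0.013) × 17.33 × 1.500^(2/3) × 0.0024^(1/2) = 85.57 m³/s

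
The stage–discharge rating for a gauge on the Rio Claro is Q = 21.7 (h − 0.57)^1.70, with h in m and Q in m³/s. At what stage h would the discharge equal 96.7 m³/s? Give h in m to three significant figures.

2.98 m

h − h₀ = (Q/C)^(1/b) = (96.7/21.7)^(1/1.70) = 2.408 m
h = 0.57 + 2.408 = 2.978 m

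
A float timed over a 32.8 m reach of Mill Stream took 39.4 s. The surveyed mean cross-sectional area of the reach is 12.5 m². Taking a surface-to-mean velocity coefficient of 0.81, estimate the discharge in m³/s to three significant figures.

v_surface = L / t̄ = 32.8 / 39.4 = 0.8325 m/s
v_mean = 0.81 × 0.8325 = 0.6743 m/s
Q = A × v_mean = 12.5 × 0.6743 = 8.429 m³/s

8.43 m³/s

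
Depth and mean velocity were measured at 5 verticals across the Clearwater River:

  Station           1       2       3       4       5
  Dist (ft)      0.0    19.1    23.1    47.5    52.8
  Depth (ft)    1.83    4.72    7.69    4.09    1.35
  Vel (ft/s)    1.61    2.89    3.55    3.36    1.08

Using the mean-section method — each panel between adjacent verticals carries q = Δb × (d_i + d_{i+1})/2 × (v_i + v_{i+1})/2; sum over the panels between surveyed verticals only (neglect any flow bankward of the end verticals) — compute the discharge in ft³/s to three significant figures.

Panel 1-2: Δb = 19.1 ft, d̄ = (1.83+4.72)/2 = 3.275, v̄ = (1.61+2.89)/2 = 2.25 → q = 19.1×3.275×2.25 = 140.7 ft³/s
Panel 2-3: Δb = 4 ft, d̄ = (4.72+7.69)/2 = 6.205, v̄ = (2.89+3.55)/2 = 3.22 → q = 4×6.205×3.22 = 79.92 ft³/s
Panel 3-4: Δb = 24.4 ft, d̄ = (7.69+4.09)/2 = 5.89, v̄ = (3.55+3.36)/2 = 3.455 → q = 24.4×5.89×3.455 = 496.5 ft³/s
Panel 4-5: Δb = 5.3 ft, d̄ = (4.09+1.35)/2 = 2.72, v̄ = (3.36+1.08)/2 = 2.22 → q = 5.3×2.72×2.22 = 32.00 ft³/s
Q = Σ q = 749.2 ft³/s

749 ft³/s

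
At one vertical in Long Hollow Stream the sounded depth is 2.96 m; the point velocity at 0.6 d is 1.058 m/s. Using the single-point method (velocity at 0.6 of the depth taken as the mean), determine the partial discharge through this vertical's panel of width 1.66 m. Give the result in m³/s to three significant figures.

v̄ = v₀.₆ = 1.058 m/s
q = v̄ × d × w = 1.058 × 2.96 × 1.66 = 5.199 m³/s

5.20 m³/s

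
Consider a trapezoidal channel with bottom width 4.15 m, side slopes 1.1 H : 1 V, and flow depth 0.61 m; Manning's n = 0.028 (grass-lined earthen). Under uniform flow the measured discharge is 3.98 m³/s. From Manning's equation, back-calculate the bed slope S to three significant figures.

0.00369

A = (b + z·y)·y = (4.15 + 1.1×0.61)×0.61 = 2.941 m²
P = b + 2y√(1+z²) = 4.15 + 2×0.61×√(1+1.1²) = 5.964 m
R = A/P = 2.941/5.964 = 0.4931 m
S = (Q·n / (1·A·R^(2/3)))² = (3.98×0.028 / (1×2.941×0.6242))² = 0.003686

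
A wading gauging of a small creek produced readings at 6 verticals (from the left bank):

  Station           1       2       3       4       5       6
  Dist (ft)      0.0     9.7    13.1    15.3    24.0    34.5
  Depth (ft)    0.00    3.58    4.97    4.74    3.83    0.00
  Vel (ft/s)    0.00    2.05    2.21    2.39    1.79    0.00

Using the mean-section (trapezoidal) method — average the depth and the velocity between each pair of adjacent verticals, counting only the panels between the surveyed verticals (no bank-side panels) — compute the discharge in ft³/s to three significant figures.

Panel 1-2: Δb = 9.7 ft, d̄ = (0.00+3.58)/2 = 1.79, v̄ = (0.00+2.05)/2 = 1.025 → q = 9.7×1.79×1.025 = 17.80 ft³/s
Panel 2-3: Δb = 3.4 ft, d̄ = (3.58+4.97)/2 = 4.275, v̄ = (2.05+2.21)/2 = 2.13 → q = 3.4×4.275×2.13 = 30.96 ft³/s
Panel 3-4: Δb = 2.2 ft, d̄ = (4.97+4.74)/2 = 4.855, v̄ = (2.21+2.39)/2 = 2.3 → q = 2.2×4.855×2.3 = 24.57 ft³/s
Panel 4-5: Δb = 8.7 ft, d̄ = (4.74+3.83)/2 = 4.285, v̄ = (2.39+1.79)/2 = 2.09 → q = 8.7×4.285×2.09 = 77.91 ft³/s
Panel 5-6: Δb = 10.5 ft, d̄ = (3.83+0.00)/2 = 1.915, v̄ = (1.79+0.00)/2 = 0.895 → q = 10.5×1.915×0.895 = 18.00 ft³/s
Q = Σ q = 169.2 ft³/s

169 ft³/s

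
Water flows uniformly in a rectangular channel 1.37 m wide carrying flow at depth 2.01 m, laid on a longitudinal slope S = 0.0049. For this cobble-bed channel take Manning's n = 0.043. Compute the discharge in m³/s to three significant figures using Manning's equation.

2.86 m³/s

A = b·y = 1.37 × 2.01 = 2.754 m²
P = b + 2y = 1.37 + 2×2.01 = 5.390 m
R = A/P = 2.754/5.390 = 0.5109 m
Q = (1/n)·A·R^(2/3)·S^(1/2) = (1/0.043) × 2.754 × 0.5109^(2/3) × 0.0049^(1/2) = 2.865 m³/s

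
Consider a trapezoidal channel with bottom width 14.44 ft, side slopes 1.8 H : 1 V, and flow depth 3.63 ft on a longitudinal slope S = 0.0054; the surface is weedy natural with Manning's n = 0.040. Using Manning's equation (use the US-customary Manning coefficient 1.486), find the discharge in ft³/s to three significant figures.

392 ft³/s

A = (b + z·y)·y = (14.44 + 1.8×3.63)×3.63 = 76.14 ft²
P = b + 2y√(1+z²) = 14.44 + 2×3.63×√(1+1.8²) = 29.39 ft
R = A/P = 76.14/29.39 = 2.591 ft
Q = (1.486/n)·A·R^(2/3)·S^(1/2) = (1.486/0.040) × 76.14 × 2.591^(2/3) × 0.0054^(1/2) = 392.1 ft³/s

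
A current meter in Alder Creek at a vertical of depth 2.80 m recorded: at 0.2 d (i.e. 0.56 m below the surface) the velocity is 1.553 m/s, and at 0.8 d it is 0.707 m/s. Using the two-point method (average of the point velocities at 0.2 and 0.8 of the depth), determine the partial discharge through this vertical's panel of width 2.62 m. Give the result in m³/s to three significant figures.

v̄ = (1.553 + 0.707) / 2 = 1.130 m/s
q = v̄ × d × w = 1.130 × 2.80 × 2.62 = 8.290 m³/s

8.29 m³/s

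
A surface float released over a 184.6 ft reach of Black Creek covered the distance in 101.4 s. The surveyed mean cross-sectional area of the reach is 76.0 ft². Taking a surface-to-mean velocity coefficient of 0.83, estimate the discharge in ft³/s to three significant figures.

115 ft³/s

v_surface = L / t̄ = 184.6 / 101.4 = 1.821 ft/s
v_mean = 0.83 × 1.821 = 1.511 ft/s
Q = A × v_mean = 76.0 × 1.511 = 114.8 ft³/s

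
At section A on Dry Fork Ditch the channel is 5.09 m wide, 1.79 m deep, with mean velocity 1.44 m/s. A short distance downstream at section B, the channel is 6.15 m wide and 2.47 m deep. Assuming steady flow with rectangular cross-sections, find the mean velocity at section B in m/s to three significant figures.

Q = A₁V₁ = (5.09×1.79) × 1.44 = 13.12 m³/s
A₂ = 6.15 × 2.47 = 15.19 m²
V₂ = Q/A₂ = 13.12/15.19 = 0.8637 m/s

0.864 m/s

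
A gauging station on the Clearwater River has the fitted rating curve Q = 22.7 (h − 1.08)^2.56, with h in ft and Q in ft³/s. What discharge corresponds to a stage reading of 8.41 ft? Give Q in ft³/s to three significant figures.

3720 ft³/s

Q = 22.7 × (8.41 − 1.08)^2.56 = 22.7 × 7.33^2.56 = 3721 ft³/s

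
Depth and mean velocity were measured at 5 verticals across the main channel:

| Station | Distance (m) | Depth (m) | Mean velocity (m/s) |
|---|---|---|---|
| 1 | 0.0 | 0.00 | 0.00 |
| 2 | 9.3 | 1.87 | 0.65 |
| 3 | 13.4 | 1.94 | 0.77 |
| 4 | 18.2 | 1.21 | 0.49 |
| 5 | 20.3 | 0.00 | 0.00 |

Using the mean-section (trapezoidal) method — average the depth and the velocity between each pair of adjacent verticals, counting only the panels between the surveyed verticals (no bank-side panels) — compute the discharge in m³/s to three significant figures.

Panel 1-2: Δb = 9.3 m, d̄ = (0.00+1.87)/2 = 0.935, v̄ = (0.00+0.65)/2 = 0.325 → q = 9.3×0.935×0.325 = 2.826 m³/s
Panel 2-3: Δb = 4.1 m, d̄ = (1.87+1.94)/2 = 1.905, v̄ = (0.65+0.77)/2 = 0.71 → q = 4.1×1.905×0.71 = 5.545 m³/s
Panel 3-4: Δb = 4.8 m, d̄ = (1.94+1.21)/2 = 1.575, v̄ = (0.77+0.49)/2 = 0.63 → q = 4.8×1.575×0.63 = 4.763 m³/s
Panel 4-5: Δb = 2.1 m, d̄ = (1.21+0.00)/2 = 0.605, v̄ = (0.49+0.00)/2 = 0.245 → q = 2.1×0.605×0.245 = 0.3113 m³/s
Q = Σ q = 13.45 m³/s

13.4 m³/s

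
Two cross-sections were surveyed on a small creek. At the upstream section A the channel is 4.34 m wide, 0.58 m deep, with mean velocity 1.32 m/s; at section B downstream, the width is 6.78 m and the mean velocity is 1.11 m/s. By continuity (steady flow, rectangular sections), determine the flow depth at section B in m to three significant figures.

0.442 m

Q = A₁V₁ = (4.34×0.58) × 1.32 = 3.323 m³/s
d₂ = Q/(b₂ V₂) = 3.323/(6.78×1.11) = 0.4415 m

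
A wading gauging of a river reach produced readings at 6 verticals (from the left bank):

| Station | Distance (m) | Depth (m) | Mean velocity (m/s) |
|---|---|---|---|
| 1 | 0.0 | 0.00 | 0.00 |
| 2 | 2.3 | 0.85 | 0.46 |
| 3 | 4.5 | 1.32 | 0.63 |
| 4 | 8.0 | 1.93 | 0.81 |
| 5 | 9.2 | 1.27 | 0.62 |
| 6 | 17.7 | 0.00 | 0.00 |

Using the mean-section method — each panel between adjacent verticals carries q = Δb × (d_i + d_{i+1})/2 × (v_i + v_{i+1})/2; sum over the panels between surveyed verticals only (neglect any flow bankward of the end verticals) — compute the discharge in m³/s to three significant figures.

8.67 m³/s

Panel 1-2: Δb = 2.3 m, d̄ = (0.00+0.85)/2 = 0.425, v̄ = (0.00+0.46)/2 = 0.23 → q = 2.3×0.425×0.23 = 0.2248 m³/s
Panel 2-3: Δb = 2.2 m, d̄ = (0.85+1.32)/2 = 1.085, v̄ = (0.46+0.63)/2 = 0.545 → q = 2.2×1.085×0.545 = 1.301 m³/s
Panel 3-4: Δb = 3.5 m, d̄ = (1.32+1.93)/2 = 1.625, v̄ = (0.63+0.81)/2 = 0.72 → q = 3.5×1.625×0.72 = 4.095 m³/s
Panel 4-5: Δb = 1.2 m, d̄ = (1.93+1.27)/2 = 1.6, v̄ = (0.81+0.62)/2 = 0.715 → q = 1.2×1.6×0.715 = 1.373 m³/s
Panel 5-6: Δb = 8.5 m, d̄ = (1.27+0.00)/2 = 0.635, v̄ = (0.62+0.00)/2 = 0.31 → q = 8.5×0.635×0.31 = 1.673 m³/s
Q = Σ q = 8.667 m³/s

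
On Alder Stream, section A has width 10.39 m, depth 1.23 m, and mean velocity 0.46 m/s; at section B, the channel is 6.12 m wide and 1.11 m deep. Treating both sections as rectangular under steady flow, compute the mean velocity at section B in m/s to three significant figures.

Q = A₁V₁ = (10.39×1.23) × 0.46 = 5.879 m³/s
A₂ = 6.12 × 1.11 = 6.793 m²
V₂ = Q/A₂ = 5.879/6.793 = 0.8654 m/s

0.865 m/s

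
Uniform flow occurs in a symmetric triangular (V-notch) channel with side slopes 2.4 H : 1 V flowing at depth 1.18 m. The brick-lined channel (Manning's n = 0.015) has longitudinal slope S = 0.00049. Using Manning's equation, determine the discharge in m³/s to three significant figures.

A = z·y² = 2.4×1.18² = 3.342 m²
P = 2y√(1+z²) = 2×1.18×√(1+2.4²) = 6.136 m
R = A/P = 3.342/6.136 = 0.5446 m
Q = (1/n)·A·R^(2/3)·S^(1/2) = (1/0.015) × 3.342 × 0.5446^(2/3) × 0.00049^(1/2) = 3.289 m³/s

3.29 m³/s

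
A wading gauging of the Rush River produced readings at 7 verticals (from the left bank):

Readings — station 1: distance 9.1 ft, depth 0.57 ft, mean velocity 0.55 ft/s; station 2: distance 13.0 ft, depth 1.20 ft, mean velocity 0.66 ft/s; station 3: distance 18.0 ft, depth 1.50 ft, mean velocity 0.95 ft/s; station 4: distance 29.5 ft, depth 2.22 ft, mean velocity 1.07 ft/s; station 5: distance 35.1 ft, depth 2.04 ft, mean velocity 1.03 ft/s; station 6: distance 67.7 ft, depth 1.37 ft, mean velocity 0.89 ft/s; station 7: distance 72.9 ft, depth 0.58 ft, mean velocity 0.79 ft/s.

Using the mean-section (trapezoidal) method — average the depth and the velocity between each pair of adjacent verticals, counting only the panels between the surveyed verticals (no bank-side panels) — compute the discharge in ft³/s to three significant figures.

Panel 1-2: Δb = 3.9 ft, d̄ = (0.57+1.20)/2 = 0.885, v̄ = (0.55+0.66)/2 = 0.605 → q = 3.9×0.885×0.605 = 2.088 ft³/s
Panel 2-3: Δb = 5 ft, d̄ = (1.20+1.50)/2 = 1.35, v̄ = (0.66+0.95)/2 = 0.805 → q = 5×1.35×0.805 = 5.434 ft³/s
Panel 3-4: Δb = 11.5 ft, d̄ = (1.50+2.22)/2 = 1.86, v̄ = (0.95+1.07)/2 = 1.01 → q = 11.5×1.86×1.01 = 21.60 ft³/s
Panel 4-5: Δb = 5.6 ft, d̄ = (2.22+2.04)/2 = 2.13, v̄ = (1.07+1.03)/2 = 1.05 → q = 5.6×2.13×1.05 = 12.52 ft³/s
Panel 5-6: Δb = 32.6 ft, d̄ = (2.04+1.37)/2 = 1.705, v̄ = (1.03+0.89)/2 = 0.96 → q = 32.6×1.705×0.96 = 53.36 ft³/s
Panel 6-7: Δb = 5.2 ft, d̄ = (1.37+0.58)/2 = 0.975, v̄ = (0.89+0.79)/2 = 0.84 → q = 5.2×0.975×0.84 = 4.259 ft³/s
Q = Σ q = 99.27 ft³/s

99.3 ft³/s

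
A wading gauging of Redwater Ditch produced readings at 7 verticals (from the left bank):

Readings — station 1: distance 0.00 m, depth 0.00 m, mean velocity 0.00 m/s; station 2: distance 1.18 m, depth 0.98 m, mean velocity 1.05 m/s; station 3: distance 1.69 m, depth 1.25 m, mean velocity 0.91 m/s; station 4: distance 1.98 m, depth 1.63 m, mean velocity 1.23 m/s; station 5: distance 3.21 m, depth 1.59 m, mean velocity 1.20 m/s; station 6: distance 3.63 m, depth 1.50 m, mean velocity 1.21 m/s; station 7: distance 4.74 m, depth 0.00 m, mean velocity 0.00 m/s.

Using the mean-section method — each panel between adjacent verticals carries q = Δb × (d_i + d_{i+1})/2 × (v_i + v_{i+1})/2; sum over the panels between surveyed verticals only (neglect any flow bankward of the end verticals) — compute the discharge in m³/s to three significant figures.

Panel 1-2: Δb = 1.18 m, d̄ = (0.00+0.98)/2 = 0.49, v̄ = (0.00+1.05)/2 = 0.525 → q = 1.18×0.49×0.525 = 0.3036 m³/s
Panel 2-3: Δb = 0.51 m, d̄ = (0.98+1.25)/2 = 1.115, v̄ = (1.05+0.91)/2 = 0.98 → q = 0.51×1.115×0.98 = 0.5573 m³/s
Panel 3-4: Δb = 0.29 m, d̄ = (1.25+1.63)/2 = 1.44, v̄ = (0.91+1.23)/2 = 1.07 → q = 0.29×1.44×1.07 = 0.4468 m³/s
Panel 4-5: Δb = 1.23 m, d̄ = (1.63+1.59)/2 = 1.61, v̄ = (1.23+1.20)/2 = 1.215 → q = 1.23×1.61×1.215 = 2.406 m³/s
Panel 5-6: Δb = 0.42 m, d̄ = (1.59+1.50)/2 = 1.545, v̄ = (1.20+1.21)/2 = 1.205 → q = 0.42×1.545×1.205 = 0.7819 m³/s
Panel 6-7: Δb = 1.11 m, d̄ = (1.50+0.00)/2 = 0.75, v̄ = (1.21+0.00)/2 = 0.605 → q = 1.11×0.75×0.605 = 0.5037 m³/s
Q = Σ q = 4.999 m³/s

5.00 m³/s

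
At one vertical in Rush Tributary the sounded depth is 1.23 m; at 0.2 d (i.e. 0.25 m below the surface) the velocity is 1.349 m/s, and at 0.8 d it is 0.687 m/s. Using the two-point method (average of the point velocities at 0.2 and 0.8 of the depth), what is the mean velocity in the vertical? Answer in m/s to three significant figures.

1.02 m/s

v̄ = (1.349 + 0.687) / 2 = 1.018 m/s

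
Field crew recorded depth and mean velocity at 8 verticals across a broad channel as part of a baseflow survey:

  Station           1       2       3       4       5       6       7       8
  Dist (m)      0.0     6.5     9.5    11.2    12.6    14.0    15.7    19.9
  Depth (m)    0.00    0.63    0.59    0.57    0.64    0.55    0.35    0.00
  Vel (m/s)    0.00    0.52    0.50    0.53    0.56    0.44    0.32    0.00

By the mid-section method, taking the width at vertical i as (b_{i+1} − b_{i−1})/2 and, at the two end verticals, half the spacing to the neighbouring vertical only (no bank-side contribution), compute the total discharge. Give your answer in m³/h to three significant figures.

14100 m³/h

w_2 = (9.5 − 0.0)/2 = 4.75 m; q_2 = 0.52 × 0.63 × 4.75 = 1.556 m³/s
w_3 = (11.2 − 6.5)/2 = 2.35 m; q_3 = 0.50 × 0.59 × 2.35 = 0.6933 m³/s
w_4 = (12.6 − 9.5)/2 = 1.55 m; q_4 = 0.53 × 0.57 × 1.55 = 0.4683 m³/s
w_5 = (14.0 − 11.2)/2 = 1.4 m; q_5 = 0.56 × 0.64 × 1.4 = 0.5018 m³/s
w_6 = (15.7 − 12.6)/2 = 1.55 m; q_6 = 0.44 × 0.55 × 1.55 = 0.3751 m³/s
w_7 = (19.9 − 14.0)/2 = 2.95 m; q_7 = 0.32 × 0.35 × 2.95 = 0.3304 m³/s
Stations 1, 8 contribute zero (depth or velocity is 0).
Q = Σ qᵢ = 3.925 m³/s
= 3.925 × 3600 = 14130 m³/h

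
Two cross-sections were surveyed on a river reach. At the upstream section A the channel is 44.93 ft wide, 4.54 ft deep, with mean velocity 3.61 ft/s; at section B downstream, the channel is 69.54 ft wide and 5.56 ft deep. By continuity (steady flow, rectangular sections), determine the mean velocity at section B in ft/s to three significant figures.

1.90 ft/s

Q = A₁V₁ = (44.93×4.54) × 3.61 = 736.4 ft³/s
A₂ = 69.54 × 5.56 = 386.6 ft²
V₂ = Q/A₂ = 736.4/386.6 = 1.905 ft/s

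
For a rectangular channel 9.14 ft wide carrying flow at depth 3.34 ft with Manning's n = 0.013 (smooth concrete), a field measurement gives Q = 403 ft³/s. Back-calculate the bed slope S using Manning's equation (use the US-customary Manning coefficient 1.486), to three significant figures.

0.00555

A = b·y = 9.14 × 3.34 = 30.53 ft²
P = b + 2y = 9.14 + 2×3.34 = 15.82 ft
R = A/P = 30.53/15.82 = 1.930 ft
S = (Q·n / (1.486·A·R^(2/3)))² = (403×0.013 / (1.486×30.53×1.550))² = 0.005552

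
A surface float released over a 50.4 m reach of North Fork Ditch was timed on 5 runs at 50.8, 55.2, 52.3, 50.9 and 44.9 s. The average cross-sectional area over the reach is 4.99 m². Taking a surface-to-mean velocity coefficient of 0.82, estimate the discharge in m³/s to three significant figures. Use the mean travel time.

4.06 m³/s

t̄ = (50.8 + 55.2 + 52.3 + 50.9 + 44.9) / 5 = 50.82 s
v_surface = L / t̄ = 50.4 / 50.82 = 0.9917 m/s
v_mean = 0.82 × 0.9917 = 0.8132 m/s
Q = A × v_mean = 4.99 × 0.8132 = 4.058 m³/s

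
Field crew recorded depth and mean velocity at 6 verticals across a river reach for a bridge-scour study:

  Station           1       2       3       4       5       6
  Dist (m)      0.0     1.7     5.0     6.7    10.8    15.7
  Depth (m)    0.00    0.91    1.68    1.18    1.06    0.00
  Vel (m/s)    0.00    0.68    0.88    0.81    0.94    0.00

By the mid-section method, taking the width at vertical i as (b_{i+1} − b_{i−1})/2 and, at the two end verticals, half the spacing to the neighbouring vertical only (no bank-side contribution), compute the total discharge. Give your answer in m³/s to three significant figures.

12.5 m³/s

w_2 = (5.0 − 0.0)/2 = 2.5 m; q_2 = 0.68 × 0.91 × 2.5 = 1.547 m³/s
w_3 = (6.7 − 1.7)/2 = 2.5 m; q_3 = 0.88 × 1.68 × 2.5 = 3.696 m³/s
w_4 = (10.8 − 5.0)/2 = 2.9 m; q_4 = 0.81 × 1.18 × 2.9 = 2.772 m³/s
w_5 = (15.7 − 6.7)/2 = 4.5 m; q_5 = 0.94 × 1.06 × 4.5 = 4.484 m³/s
Stations 1, 6 contribute zero (depth or velocity is 0).
Q = Σ qᵢ = 12.50 m³/s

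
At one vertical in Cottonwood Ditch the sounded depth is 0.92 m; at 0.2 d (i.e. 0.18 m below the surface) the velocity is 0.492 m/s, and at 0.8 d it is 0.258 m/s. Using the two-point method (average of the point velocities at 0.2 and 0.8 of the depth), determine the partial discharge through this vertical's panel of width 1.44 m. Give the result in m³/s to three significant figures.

0.497 m³/s

v̄ = (0.492 + 0.258) / 2 = 0.3750 m/s
q = v̄ × d × w = 0.3750 × 0.92 × 1.44 = 0.4968 m³/s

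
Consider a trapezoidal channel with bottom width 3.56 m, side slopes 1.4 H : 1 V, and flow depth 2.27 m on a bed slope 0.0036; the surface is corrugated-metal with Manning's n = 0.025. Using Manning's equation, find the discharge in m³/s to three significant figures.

44.7 m³/s

A = (b + z·y)·y = (3.56 + 1.4×2.27)×2.27 = 15.30 m²
P = b + 2y√(1+z²) = 3.56 + 2×2.27×√(1+1.4²) = 11.37 m
R = A/P = 15.30/11.37 = 1.345 m
Q = (1/n)·A·R^(2/3)·S^(1/2) = (1/0.025) × 15.30 × 1.345^(2/3) × 0.0036^(1/2) = 44.73 m³/s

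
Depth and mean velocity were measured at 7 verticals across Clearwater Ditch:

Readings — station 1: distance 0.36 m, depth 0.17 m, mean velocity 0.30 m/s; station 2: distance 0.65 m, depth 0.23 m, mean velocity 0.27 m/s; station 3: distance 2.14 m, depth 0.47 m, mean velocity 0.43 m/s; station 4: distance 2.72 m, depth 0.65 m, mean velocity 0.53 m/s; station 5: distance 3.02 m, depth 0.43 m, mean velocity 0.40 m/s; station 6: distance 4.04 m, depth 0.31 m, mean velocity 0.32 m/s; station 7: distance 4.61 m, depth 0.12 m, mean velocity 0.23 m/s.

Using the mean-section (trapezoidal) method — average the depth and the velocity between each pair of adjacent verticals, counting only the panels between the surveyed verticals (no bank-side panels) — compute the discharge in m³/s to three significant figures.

Panel 1-2: Δb = 0.29 m, d̄ = (0.17+0.23)/2 = 0.2, v̄ = (0.30+0.27)/2 = 0.285 → q = 0.29×0.2×0.285 = 0.01653 m³/s
Panel 2-3: Δb = 1.49 m, d̄ = (0.23+0.47)/2 = 0.35, v̄ = (0.27+0.43)/2 = 0.35 → q = 1.49×0.35×0.35 = 0.1825 m³/s
Panel 3-4: Δb = 0.58 m, d̄ = (0.47+0.65)/2 = 0.56, v̄ = (0.43+0.53)/2 = 0.48 → q = 0.58×0.56×0.48 = 0.1559 m³/s
Panel 4-5: Δb = 0.3 m, d̄ = (0.65+0.43)/2 = 0.54, v̄ = (0.53+0.40)/2 = 0.465 → q = 0.3×0.54×0.465 = 0.07533 m³/s
Panel 5-6: Δb = 1.02 m, d̄ = (0.43+0.31)/2 = 0.37, v̄ = (0.40+0.32)/2 = 0.36 → q = 1.02×0.37×0.36 = 0.1359 m³/s
Panel 6-7: Δb = 0.57 m, d̄ = (0.31+0.12)/2 = 0.215, v̄ = (0.32+0.23)/2 = 0.275 → q = 0.57×0.215×0.275 = 0.03370 m³/s
Q = Σ q = 0.5999 m³/s

0.600 m³/s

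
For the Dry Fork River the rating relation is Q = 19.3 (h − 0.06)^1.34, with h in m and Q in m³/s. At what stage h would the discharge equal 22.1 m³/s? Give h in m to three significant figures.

1.17 m

h − h₀ = (Q/C)^(1/b) = (22.1/19.3)^(1/1.34) = 1.106 m
h = 0.06 + 1.106 = 1.166 m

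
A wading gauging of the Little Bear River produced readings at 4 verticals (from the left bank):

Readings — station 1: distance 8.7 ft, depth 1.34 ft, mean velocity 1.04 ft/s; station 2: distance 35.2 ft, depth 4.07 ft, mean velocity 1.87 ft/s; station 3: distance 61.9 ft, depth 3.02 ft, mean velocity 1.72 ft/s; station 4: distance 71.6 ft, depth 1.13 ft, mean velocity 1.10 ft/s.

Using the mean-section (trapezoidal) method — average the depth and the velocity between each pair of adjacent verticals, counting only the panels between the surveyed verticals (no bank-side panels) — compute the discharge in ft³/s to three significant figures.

Panel 1-2: Δb = 26.5 ft, d̄ = (1.34+4.07)/2 = 2.705, v̄ = (1.04+1.87)/2 = 1.455 → q = 26.5×2.705×1.455 = 104.3 ft³/s
Panel 2-3: Δb = 26.7 ft, d̄ = (4.07+3.02)/2 = 3.545, v̄ = (1.87+1.72)/2 = 1.795 → q = 26.7×3.545×1.795 = 169.9 ft³/s
Panel 3-4: Δb = 9.7 ft, d̄ = (3.02+1.13)/2 = 2.075, v̄ = (1.72+1.10)/2 = 1.41 → q = 9.7×2.075×1.41 = 28.38 ft³/s
Q = Σ q = 302.6 ft³/s

303 ft³/s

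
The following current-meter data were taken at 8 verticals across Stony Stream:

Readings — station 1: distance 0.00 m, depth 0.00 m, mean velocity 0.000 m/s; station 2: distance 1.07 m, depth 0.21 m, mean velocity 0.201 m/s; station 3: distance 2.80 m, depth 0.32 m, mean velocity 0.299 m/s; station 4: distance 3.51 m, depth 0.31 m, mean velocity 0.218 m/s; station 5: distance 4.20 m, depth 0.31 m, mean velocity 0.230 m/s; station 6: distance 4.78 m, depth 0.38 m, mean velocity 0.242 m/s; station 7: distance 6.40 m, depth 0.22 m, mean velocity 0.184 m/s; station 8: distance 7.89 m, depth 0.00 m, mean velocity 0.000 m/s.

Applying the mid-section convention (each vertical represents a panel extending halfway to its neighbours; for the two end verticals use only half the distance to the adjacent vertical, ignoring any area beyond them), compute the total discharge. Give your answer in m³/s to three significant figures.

0.433 m³/s

w_2 = (2.80 − 0.00)/2 = 1.4 m; q_2 = 0.201 × 0.21 × 1.4 = 0.05909 m³/s
w_3 = (3.51 − 1.07)/2 = 1.22 m; q_3 = 0.299 × 0.32 × 1.22 = 0.1167 m³/s
w_4 = (4.20 − 2.80)/2 = 0.7 m; q_4 = 0.218 × 0.31 × 0.7 = 0.04731 m³/s
w_5 = (4.78 − 3.51)/2 = 0.635 m; q_5 = 0.230 × 0.31 × 0.635 = 0.04528 m³/s
w_6 = (6.40 − 4.20)/2 = 1.1 m; q_6 = 0.242 × 0.38 × 1.1 = 0.1012 m³/s
w_7 = (7.89 − 4.78)/2 = 1.555 m; q_7 = 0.184 × 0.22 × 1.555 = 0.06295 m³/s
Stations 1, 8 contribute zero (depth or velocity is 0).
Q = Σ qᵢ = 0.4325 m³/s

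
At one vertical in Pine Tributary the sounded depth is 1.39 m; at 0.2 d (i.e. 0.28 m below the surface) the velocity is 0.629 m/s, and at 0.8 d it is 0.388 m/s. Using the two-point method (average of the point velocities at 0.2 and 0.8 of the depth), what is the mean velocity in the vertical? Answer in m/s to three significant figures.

v̄ = (0.629 + 0.388) / 2 = 0.5085 m/s

0.509 m/s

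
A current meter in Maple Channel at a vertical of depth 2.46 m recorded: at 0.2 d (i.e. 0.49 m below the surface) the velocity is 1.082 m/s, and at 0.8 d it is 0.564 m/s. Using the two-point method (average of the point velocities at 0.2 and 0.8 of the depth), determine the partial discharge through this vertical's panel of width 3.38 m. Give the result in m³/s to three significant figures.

6.84 m³/s

v̄ = (1.082 + 0.564) / 2 = 0.8230 m/s
q = v̄ × d × w = 0.8230 × 2.46 × 3.38 = 6.843 m³/s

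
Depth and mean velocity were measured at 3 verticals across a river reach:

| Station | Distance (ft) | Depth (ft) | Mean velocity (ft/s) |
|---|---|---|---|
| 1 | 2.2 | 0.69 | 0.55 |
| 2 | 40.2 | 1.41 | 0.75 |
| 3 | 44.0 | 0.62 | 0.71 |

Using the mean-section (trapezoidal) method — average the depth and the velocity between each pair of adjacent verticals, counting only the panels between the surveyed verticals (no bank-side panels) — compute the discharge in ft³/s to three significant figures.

Panel 1-2: Δb = 38 ft, d̄ = (0.69+1.41)/2 = 1.05, v̄ = (0.55+0.75)/2 = 0.65 → q = 38×1.05×0.65 = 25.94 ft³/s
Panel 2-3: Δb = 3.8 ft, d̄ = (1.41+0.62)/2 = 1.015, v̄ = (0.75+0.71)/2 = 0.73 → q = 3.8×1.015×0.73 = 2.816 ft³/s
Q = Σ q = 28.75 ft³/s

28.8 ft³/s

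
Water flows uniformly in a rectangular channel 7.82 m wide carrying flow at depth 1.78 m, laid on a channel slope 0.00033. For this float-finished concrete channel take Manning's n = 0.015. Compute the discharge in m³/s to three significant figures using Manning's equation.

19.3 m³/s

A = b·y = 7.82 × 1.78 = 13.92 m²
P = b + 2y = 7.82 + 2×1.78 = 11.38 m
R = A/P = 13.92/11.38 = 1.223 m
Q = (1/n)·A·R^(2/3)·S^(1/2) = (1/0.015) × 13.92 × 1.223^(2/3) × 0.00033^(1/2) = 19.28 m³/s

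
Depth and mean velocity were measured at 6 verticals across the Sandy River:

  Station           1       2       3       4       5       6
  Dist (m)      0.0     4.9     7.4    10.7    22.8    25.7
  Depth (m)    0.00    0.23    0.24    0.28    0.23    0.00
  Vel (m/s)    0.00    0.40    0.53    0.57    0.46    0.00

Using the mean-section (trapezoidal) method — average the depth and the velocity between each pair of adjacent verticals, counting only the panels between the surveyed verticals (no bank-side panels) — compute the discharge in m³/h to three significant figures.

9080 m³/h

Panel 1-2: Δb = 4.9 m, d̄ = (0.00+0.23)/2 = 0.115, v̄ = (0.00+0.40)/2 = 0.2 → q = 4.9×0.115×0.2 = 0.1127 m³/s
Panel 2-3: Δb = 2.5 m, d̄ = (0.23+0.24)/2 = 0.235, v̄ = (0.40+0.53)/2 = 0.465 → q = 2.5×0.235×0.465 = 0.2732 m³/s
Panel 3-4: Δb = 3.3 m, d̄ = (0.24+0.28)/2 = 0.26, v̄ = (0.53+0.57)/2 = 0.55 → q = 3.3×0.26×0.55 = 0.4719 m³/s
Panel 4-5: Δb = 12.1 m, d̄ = (0.28+0.23)/2 = 0.255, v̄ = (0.57+0.46)/2 = 0.515 → q = 12.1×0.255×0.515 = 1.589 m³/s
Panel 5-6: Δb = 2.9 m, d̄ = (0.23+0.00)/2 = 0.115, v̄ = (0.46+0.00)/2 = 0.23 → q = 2.9×0.115×0.23 = 0.07671 m³/s
Q = Σ q = 2.524 m³/s
= 2.524 × 3600 = 9085 m³/h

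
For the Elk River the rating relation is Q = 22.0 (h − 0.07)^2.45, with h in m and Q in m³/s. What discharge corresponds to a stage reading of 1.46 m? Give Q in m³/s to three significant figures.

Q = 22.0 × (1.46 − 0.07)^2.45 = 22.0 × 1.39^2.45 = 49.30 m³/s

49.3 m³/s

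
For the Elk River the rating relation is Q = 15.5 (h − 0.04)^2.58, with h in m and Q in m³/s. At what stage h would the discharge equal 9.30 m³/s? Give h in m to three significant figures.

0.860 m

h − h₀ = (Q/C)^(1/b) = (9.30/15.5)^(1/2.58) = 0.8204 m
h = 0.04 + 0.8204 = 0.8604 m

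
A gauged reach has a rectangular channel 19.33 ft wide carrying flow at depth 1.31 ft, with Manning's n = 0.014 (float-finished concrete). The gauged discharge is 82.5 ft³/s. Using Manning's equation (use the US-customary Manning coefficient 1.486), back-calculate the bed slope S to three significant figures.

A = b·y = 19.33 × 1.31 = 25.32 ft²
P = b + 2y = 19.33 + 2×1.31 = 21.95 ft
R = A/P = 25.32/21.95 = 1.154 ft
S = (Q·n / (1.486·A·R^(2/3)))² = (82.5×0.014 / (1.486×25.32×1.100))² = 0.0007787

0.000779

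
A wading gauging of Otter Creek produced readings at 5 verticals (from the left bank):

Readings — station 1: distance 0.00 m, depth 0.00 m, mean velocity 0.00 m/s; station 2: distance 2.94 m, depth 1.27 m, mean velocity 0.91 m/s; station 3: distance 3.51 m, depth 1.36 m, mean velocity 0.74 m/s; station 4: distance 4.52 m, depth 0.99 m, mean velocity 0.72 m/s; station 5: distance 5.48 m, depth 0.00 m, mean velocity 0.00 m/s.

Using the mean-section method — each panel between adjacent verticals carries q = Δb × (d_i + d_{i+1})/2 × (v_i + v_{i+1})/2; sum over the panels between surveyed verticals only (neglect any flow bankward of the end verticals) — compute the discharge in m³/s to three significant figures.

2.51 m³/s

Panel 1-2: Δb = 2.94 m, d̄ = (0.00+1.27)/2 = 0.635, v̄ = (0.00+0.91)/2 = 0.455 → q = 2.94×0.635×0.455 = 0.8494 m³/s
Panel 2-3: Δb = 0.57 m, d̄ = (1.27+1.36)/2 = 1.315, v̄ = (0.91+0.74)/2 = 0.825 → q = 0.57×1.315×0.825 = 0.6184 m³/s
Panel 3-4: Δb = 1.01 m, d̄ = (1.36+0.99)/2 = 1.175, v̄ = (0.74+0.72)/2 = 0.73 → q = 1.01×1.175×0.73 = 0.8663 m³/s
Panel 4-5: Δb = 0.96 m, d̄ = (0.99+0.00)/2 = 0.495, v̄ = (0.72+0.00)/2 = 0.36 → q = 0.96×0.495×0.36 = 0.1711 m³/s
Q = Σ q = 2.505 m³/s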